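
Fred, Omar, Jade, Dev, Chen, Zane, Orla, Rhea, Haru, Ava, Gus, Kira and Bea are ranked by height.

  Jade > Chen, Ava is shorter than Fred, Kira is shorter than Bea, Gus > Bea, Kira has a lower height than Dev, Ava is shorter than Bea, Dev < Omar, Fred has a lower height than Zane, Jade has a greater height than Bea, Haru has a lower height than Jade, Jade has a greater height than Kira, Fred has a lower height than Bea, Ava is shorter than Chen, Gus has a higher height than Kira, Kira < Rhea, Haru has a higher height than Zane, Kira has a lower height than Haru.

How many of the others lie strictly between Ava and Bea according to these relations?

1

Chaining upward from Ava reaches: Fred, Zane, Haru, Chen, Jade, Gus.
Chaining downward from Bea reaches: Fred, Kira.
Strictly between Ava and Bea are those in both lists: Fred — 1 element.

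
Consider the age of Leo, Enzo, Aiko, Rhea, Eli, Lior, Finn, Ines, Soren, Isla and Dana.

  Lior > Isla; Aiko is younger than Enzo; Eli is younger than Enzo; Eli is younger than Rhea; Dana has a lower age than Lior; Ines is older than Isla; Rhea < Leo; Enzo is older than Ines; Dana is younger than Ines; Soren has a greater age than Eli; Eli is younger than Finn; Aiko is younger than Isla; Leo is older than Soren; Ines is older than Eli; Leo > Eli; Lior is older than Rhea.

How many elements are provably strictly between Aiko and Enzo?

Chaining upward from Aiko reaches: Isla, Ines, Lior.
Chaining downward from Enzo reaches: Eli, Dana, Isla, Ines.
Strictly between Aiko and Enzo are those in both lists: Isla, Ines — 2 elements.

2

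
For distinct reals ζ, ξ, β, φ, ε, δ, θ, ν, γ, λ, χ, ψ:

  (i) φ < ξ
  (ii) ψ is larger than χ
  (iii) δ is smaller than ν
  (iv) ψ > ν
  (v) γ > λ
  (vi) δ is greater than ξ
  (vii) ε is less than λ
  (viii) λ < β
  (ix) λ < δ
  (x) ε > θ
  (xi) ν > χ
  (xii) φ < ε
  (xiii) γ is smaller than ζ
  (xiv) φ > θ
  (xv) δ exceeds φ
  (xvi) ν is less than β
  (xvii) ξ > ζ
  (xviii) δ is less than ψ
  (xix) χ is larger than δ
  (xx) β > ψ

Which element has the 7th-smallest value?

ξ

Chaining the given pairs: θ < φ < ε < λ < γ < ζ < ξ < δ < χ < ν < ψ < β.
The 7th smallest is ξ.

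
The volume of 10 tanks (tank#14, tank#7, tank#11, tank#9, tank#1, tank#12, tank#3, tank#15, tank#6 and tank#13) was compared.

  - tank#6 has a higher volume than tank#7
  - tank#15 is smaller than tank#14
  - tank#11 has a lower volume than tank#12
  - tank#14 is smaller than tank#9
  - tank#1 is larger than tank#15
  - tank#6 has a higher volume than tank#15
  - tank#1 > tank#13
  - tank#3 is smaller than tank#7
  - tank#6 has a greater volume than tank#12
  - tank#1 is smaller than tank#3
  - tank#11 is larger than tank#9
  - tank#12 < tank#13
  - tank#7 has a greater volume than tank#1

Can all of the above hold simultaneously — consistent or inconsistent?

Every relation is compatible with tank#15 < tank#14 < tank#9 < tank#11 < tank#12 < tank#13 < tank#1 < tank#3 < tank#7 < tank#6; the set is consistent.

consistent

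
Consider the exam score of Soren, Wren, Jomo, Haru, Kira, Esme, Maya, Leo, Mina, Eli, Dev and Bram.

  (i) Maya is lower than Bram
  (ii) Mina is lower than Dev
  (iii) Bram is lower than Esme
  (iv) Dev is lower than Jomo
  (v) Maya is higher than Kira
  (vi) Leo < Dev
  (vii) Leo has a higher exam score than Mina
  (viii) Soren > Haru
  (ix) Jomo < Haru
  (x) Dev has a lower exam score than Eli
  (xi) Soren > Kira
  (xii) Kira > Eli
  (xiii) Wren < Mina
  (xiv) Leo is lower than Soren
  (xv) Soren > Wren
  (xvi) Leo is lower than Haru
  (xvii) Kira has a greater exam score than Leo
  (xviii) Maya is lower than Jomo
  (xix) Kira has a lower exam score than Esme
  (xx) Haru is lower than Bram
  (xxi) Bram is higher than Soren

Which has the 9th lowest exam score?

Piecing the relations together gives one ordering: Wren < Mina < Leo < Dev < Eli < Kira < Maya < Jomo < Haru < Soren < Bram < Esme.
The 9th smallest is Haru.

Haru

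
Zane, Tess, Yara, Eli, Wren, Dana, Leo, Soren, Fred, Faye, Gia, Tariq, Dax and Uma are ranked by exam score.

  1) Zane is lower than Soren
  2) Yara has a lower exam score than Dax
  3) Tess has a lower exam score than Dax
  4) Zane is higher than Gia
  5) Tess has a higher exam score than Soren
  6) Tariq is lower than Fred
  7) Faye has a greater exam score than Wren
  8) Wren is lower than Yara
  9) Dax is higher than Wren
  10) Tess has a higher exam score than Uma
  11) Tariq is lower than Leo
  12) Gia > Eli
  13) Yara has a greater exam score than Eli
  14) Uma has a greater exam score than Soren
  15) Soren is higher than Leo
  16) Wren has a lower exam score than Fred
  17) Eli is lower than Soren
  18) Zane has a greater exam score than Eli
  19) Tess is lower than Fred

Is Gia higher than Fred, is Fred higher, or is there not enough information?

Fred

Gia < Zane < Soren < Uma < Tess < Fred, by transitivity through Zane, Soren, Uma, Tess.
So Fred is higher.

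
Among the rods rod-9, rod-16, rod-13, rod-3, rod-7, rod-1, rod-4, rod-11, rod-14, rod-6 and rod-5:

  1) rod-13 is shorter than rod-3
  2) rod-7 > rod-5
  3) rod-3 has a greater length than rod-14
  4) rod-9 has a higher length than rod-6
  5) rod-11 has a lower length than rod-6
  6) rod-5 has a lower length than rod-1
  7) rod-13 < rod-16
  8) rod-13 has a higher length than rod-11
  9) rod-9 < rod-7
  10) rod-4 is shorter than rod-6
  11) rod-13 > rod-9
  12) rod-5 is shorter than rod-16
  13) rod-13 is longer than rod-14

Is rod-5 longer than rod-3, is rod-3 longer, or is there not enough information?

Following every chain through rod-5: above rod-5 we get rod-1, rod-16, rod-7.
rod-3 is not reached, and no chain runs the other way from rod-3 to rod-5.
So the given relations leave the order of rod-5 and rod-3 undetermined.

undetermined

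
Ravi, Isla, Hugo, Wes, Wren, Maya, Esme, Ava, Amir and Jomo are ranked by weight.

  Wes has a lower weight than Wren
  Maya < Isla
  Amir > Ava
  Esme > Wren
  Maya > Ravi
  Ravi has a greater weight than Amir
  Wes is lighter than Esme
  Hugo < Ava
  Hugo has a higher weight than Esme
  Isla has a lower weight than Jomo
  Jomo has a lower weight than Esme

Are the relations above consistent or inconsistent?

Chaining the given relations yields Esme < Hugo < Ava < Amir < Ravi < Maya < Isla < Jomo, so Esme < Jomo. But one relation states Jomo < Esme. These cannot both hold.

inconsistent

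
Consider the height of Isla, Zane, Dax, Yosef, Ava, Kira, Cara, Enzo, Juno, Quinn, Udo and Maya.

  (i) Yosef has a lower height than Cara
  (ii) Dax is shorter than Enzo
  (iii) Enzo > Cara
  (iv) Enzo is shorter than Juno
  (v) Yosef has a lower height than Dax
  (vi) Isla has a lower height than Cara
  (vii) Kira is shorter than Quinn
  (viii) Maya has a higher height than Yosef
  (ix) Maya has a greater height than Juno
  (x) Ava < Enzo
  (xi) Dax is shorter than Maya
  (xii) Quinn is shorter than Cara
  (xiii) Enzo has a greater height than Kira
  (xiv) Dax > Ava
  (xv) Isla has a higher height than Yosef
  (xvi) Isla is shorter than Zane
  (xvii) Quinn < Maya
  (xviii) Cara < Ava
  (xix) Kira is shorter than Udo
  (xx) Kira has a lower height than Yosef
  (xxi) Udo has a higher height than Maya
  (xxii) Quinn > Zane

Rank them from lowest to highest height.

Each adjacent pair is fixed by a given relation: Kira < Yosef; Yosef < Isla; Isla < Zane; Zane < Quinn; Quinn < Cara; Cara < Ava; Ava < Dax; Dax < Enzo; Enzo < Juno; Juno < Maya; Maya < Udo. Chaining them end to end gives the full order.

Kira < Yosef < Isla < Zane < Quinn < Cara < Ava < Dax < Enzo < Juno < Maya < Udo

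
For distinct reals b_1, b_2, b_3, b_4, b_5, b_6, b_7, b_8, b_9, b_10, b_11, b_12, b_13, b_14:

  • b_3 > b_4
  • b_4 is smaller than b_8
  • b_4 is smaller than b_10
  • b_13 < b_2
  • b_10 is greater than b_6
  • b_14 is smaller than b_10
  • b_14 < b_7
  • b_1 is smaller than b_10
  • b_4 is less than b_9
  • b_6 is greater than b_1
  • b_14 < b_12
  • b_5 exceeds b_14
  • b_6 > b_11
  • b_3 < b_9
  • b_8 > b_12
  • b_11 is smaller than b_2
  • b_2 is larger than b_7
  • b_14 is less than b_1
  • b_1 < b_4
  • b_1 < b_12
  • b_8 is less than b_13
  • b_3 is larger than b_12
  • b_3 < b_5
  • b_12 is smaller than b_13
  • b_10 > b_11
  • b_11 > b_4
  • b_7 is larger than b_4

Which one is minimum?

b_1 is not least since b_14 < b_1; b_4 is not least since b_1 < b_4; b_11 is not least since b_4 < b_11; b_12 is not least since b_14 < b_12; b_6 is not least since b_1 < b_6; b_7 is not least since b_14 < b_7; b_8 is not least since b_4 < b_8; b_3 is not least since b_4 < b_3; b_13 is not least since b_12 < b_13; b_2 is not least since b_11 < b_2; b_10 is not least since b_4 < b_10; b_9 is not least since b_3 < b_9; b_5 is not least since b_14 < b_5.
Only b_14 has nothing below it, so b_14 is the minimum.

b_14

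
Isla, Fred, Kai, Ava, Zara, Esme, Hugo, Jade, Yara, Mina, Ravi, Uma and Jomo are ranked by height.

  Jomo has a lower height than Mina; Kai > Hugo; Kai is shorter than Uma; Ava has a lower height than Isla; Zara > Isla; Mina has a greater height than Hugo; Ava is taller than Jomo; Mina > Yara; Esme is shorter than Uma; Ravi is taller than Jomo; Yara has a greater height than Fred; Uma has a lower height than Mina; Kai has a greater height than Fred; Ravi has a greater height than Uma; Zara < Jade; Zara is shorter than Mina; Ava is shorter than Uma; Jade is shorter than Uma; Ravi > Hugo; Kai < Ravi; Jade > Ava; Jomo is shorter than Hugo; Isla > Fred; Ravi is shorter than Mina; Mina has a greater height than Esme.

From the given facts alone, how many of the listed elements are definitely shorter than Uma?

9

Directly below Uma: Ava, Jade, Esme, Kai.
One step further: Jomo, Fred, Zara, Hugo (8 so far).
One step further: Isla (9 so far).
No other element is forced below Uma by the given relations, so the count is 9.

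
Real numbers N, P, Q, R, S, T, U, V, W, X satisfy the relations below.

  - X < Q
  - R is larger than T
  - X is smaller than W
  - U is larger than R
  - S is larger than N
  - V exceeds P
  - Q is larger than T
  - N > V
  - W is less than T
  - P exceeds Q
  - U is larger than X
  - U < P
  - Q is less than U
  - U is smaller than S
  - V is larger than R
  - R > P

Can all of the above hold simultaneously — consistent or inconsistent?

inconsistent

Chaining the given relations yields U < P < R, so U < R. But one relation states R < U. These cannot both hold.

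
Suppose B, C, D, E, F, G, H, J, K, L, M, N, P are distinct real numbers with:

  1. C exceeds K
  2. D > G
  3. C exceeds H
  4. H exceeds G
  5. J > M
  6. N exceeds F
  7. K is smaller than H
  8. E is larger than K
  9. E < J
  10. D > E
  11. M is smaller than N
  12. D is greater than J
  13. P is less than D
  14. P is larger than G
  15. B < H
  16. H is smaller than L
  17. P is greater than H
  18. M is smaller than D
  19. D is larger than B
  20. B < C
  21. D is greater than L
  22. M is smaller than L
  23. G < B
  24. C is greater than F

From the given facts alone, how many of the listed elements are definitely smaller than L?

The elements the relations force below L are K, M, G, B, H — no chain reaches any other.
That is 5.

5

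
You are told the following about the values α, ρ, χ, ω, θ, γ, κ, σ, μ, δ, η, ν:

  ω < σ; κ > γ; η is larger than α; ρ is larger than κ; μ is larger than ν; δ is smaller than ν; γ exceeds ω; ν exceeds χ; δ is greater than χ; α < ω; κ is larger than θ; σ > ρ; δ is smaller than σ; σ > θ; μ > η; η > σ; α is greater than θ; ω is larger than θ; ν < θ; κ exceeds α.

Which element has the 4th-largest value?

ρ

Piecing the relations together gives one ordering: χ < δ < ν < θ < α < ω < γ < κ < ρ < σ < η < μ.
The 4th largest is ρ.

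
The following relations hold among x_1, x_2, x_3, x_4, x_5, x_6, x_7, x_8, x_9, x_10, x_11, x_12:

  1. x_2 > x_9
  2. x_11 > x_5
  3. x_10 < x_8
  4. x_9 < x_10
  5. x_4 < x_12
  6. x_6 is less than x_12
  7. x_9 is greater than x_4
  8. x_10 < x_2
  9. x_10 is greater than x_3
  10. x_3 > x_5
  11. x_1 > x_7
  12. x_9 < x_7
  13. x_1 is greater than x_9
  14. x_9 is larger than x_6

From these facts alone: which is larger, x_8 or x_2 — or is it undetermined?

Following every chain through x_2: below x_2 we get x_4, x_6, x_9, x_5, x_3, x_10.
x_8 is not reached, and no chain runs the other way from x_8 to x_2.
So the given relations leave the order of x_2 and x_8 undetermined.

undetermined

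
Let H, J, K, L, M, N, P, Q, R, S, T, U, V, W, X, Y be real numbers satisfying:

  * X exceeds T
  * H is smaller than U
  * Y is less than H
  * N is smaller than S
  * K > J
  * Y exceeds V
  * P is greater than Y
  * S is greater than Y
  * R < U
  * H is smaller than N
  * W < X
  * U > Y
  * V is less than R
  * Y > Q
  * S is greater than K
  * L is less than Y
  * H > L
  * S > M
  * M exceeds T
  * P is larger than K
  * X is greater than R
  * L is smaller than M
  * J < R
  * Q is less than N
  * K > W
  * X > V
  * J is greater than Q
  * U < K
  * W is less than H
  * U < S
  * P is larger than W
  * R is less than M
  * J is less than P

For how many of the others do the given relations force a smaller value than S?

The elements the relations force below S are V, T, L, Q, Y, J, W, H, R, U, M, N, K — no chain reaches any other.
That is 13.

13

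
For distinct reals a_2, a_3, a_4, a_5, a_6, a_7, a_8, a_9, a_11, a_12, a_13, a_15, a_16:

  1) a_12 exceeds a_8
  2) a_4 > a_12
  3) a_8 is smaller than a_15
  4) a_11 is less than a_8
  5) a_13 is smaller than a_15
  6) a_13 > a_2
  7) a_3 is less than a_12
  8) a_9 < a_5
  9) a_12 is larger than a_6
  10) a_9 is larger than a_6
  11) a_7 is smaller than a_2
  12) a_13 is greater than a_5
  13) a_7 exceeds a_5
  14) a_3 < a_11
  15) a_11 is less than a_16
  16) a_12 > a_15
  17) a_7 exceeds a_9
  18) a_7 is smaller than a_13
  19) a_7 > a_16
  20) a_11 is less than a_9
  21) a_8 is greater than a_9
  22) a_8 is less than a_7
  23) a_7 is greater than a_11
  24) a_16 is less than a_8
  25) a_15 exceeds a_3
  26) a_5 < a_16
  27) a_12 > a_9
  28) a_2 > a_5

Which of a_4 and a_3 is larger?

a_4

The relevant relations are a_3 < a_11; a_11 < a_9; a_9 < a_5; a_5 < a_16; a_16 < a_8; a_8 < a_7; a_7 < a_2; a_2 < a_13; a_13 < a_15; a_15 < a_12; a_12 < a_4.
Chaining these gives a_3 < a_11 < a_9 < a_5 < a_16 < a_8 < a_7 < a_2 < a_13 < a_15 < a_12 < a_4.
So a_3 < a_4; a_4 is the larger of the two.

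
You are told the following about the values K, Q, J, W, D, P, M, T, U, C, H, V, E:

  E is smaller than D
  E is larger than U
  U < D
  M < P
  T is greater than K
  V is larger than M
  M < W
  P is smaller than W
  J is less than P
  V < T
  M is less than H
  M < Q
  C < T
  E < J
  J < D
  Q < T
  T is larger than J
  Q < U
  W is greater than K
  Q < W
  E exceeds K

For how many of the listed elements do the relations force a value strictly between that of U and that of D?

Chaining upward from U reaches: E, J, P, W, T.
Chaining downward from D reaches: M, K, Q, E, J.
Strictly between U and D are those in both lists: E, J — 2 elements.

2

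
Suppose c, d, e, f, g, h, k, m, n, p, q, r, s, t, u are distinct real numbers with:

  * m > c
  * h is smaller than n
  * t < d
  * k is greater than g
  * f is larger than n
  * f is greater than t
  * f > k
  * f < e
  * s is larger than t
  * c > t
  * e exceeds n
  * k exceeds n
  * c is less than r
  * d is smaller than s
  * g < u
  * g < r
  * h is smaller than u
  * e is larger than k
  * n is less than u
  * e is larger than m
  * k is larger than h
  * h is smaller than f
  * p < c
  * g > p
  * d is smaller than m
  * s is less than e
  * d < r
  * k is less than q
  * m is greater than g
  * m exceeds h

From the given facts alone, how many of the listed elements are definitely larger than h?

7

Directly above h: n, k, u, f, m.
One step further: q, e (7 so far).
No other element is forced above h by the given relations, so the count is 7.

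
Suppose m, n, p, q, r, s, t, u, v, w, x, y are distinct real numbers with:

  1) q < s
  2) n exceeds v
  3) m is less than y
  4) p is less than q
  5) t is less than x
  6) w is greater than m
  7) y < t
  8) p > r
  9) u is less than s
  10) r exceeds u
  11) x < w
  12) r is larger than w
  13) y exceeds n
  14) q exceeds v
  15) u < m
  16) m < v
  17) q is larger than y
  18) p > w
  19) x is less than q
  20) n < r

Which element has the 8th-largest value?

The consecutive relations fix a unique order: u < m < v < n < y < t < x < w < r < p < q < s.
The 8th largest is y.

y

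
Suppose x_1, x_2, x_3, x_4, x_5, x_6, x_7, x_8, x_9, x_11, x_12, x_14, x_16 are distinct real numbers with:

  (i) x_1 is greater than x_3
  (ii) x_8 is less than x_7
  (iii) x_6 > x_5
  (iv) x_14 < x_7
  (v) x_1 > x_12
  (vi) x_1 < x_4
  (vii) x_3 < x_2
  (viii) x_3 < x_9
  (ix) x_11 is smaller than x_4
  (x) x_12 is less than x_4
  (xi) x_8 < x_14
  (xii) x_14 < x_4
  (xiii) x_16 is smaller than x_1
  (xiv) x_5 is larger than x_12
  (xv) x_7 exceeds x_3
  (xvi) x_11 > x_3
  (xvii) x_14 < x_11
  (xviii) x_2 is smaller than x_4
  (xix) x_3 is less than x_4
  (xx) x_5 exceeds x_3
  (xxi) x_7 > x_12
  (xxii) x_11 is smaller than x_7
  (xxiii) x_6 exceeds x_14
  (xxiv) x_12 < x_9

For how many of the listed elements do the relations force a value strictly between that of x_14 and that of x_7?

The relations place x_14 below x_7. An element lies strictly between them when it is forced above x_14 and also forced below x_7.
Above x_14: {x_11, x_6, x_4}. Below x_7: {x_3, x_12, x_8, x_11}.
Intersection: {x_11} — 1.

1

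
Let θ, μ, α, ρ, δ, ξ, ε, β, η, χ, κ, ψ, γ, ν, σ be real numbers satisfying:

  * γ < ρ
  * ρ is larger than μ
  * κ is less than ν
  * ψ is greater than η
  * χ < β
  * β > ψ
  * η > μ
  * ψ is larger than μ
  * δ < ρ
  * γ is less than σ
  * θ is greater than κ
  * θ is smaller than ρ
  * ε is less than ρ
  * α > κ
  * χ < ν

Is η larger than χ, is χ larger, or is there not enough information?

undetermined

Following every chain through η: above η we get ψ, β; below η we get μ.
χ is not reached, and no chain runs the other way from χ to η.
So the given relations leave the order of η and χ undetermined.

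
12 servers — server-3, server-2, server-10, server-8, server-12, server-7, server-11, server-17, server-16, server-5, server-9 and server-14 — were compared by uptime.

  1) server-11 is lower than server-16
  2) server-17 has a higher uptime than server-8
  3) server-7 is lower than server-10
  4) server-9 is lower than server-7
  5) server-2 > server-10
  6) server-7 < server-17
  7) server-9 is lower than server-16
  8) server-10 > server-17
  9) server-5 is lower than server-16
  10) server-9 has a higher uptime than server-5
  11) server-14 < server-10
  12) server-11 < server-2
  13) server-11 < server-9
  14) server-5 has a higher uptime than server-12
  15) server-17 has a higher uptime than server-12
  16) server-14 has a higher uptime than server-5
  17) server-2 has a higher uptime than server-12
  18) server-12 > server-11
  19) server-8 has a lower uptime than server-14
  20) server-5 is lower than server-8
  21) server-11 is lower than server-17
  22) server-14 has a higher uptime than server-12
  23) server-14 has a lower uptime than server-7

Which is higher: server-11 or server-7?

server-11 < server-12 < server-5 < server-8 < server-14 < server-7, by transitivity through server-12, server-5, server-8, server-14.
So server-11 < server-7; server-7 is the higher of the two.

server-7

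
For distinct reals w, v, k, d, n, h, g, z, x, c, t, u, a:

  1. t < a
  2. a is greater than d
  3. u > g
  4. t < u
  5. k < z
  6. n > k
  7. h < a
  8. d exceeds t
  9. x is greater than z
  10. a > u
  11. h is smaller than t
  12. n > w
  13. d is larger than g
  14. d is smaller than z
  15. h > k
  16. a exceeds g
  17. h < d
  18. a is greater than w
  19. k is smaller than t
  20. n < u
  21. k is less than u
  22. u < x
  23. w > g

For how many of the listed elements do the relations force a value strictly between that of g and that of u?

The relations place g below u. An element lies strictly between them when it is forced above g and also forced below u.
Above g: {w, n, d, z, x, a}. Below u: {k, h, w, t, n}.
Intersection: {w, n} — 2.

2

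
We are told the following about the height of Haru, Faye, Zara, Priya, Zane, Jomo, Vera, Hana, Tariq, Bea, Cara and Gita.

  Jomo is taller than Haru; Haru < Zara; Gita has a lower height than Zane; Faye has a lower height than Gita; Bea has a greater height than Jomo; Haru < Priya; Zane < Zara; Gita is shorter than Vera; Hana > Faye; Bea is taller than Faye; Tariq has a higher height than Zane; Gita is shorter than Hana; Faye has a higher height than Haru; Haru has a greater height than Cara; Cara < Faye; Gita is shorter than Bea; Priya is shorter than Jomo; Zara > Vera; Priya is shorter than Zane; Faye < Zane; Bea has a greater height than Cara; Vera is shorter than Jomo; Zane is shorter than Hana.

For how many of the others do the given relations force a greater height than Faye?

Directly above Faye: Gita, Zane, Hana, Bea.
One step further: Tariq, Vera, Zara (7 so far).
One step further: Jomo (8 so far).
Nothing else is reachable above Faye; 8 in all.

8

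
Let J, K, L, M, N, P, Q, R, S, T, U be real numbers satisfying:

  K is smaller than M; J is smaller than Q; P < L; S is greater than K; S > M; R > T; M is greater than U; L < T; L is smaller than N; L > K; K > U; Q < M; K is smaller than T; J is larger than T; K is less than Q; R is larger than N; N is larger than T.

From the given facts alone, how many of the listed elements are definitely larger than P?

The elements the relations force above P are L, T, N, J, Q, M, S, R — no chain reaches any other.
That is 8.

8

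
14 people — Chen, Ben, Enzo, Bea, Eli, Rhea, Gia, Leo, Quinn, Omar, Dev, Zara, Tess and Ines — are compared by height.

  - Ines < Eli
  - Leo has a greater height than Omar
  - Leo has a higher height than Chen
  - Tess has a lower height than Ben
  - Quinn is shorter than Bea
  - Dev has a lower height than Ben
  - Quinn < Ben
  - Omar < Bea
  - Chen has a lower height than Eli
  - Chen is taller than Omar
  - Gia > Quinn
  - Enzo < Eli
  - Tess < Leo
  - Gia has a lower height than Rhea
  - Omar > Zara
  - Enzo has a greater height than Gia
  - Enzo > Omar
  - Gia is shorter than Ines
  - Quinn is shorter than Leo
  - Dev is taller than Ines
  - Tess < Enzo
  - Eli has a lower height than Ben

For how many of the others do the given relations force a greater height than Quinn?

9

Directly above Quinn: Gia, Ben, Leo, Bea.
One step further: Enzo, Rhea, Ines (7 so far).
One step further: Eli, Dev (9 so far).
No other element is forced above Quinn by the given relations, so the count is 9.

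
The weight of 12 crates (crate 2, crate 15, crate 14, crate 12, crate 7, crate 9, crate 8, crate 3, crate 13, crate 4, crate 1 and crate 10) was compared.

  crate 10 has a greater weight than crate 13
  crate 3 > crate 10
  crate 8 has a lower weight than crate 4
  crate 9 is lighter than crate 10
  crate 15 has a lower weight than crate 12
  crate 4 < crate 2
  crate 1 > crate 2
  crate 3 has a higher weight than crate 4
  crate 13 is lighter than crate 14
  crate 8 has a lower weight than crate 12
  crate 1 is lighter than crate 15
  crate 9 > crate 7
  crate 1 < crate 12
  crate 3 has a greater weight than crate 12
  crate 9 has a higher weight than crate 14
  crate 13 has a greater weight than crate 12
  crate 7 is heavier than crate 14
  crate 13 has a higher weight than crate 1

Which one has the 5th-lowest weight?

The consecutive relations fix a unique order: crate 8 < crate 4 < crate 2 < crate 1 < crate 15 < crate 12 < crate 13 < crate 14 < crate 7 < crate 9 < crate 10 < crate 3.
The 5th smallest is crate 15.

crate 15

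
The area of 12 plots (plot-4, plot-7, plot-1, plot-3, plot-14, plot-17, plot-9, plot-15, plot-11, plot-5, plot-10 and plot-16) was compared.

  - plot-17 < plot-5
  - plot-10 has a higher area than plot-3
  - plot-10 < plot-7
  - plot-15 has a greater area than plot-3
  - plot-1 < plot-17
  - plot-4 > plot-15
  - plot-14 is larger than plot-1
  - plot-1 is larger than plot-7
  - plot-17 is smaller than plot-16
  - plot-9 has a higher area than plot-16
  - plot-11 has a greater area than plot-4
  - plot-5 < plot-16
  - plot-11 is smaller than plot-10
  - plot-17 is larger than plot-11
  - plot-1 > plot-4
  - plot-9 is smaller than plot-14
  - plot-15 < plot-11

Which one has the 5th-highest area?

The consecutive relations fix a unique order: plot-3 < plot-15 < plot-4 < plot-11 < plot-10 < plot-7 < plot-1 < plot-17 < plot-5 < plot-16 < plot-9 < plot-14.
Counting 5 from the largest end gives plot-17.

plot-17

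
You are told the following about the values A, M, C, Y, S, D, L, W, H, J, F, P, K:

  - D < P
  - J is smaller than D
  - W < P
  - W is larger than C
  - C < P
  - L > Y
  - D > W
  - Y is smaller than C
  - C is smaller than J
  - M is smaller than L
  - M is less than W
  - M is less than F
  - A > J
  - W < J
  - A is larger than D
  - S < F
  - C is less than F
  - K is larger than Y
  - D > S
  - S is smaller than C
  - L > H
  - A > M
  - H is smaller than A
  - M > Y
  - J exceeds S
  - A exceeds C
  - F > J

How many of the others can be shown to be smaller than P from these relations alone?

7

The elements the relations force below P are Y, S, M, C, W, J, D — no chain reaches any other.
That is 7.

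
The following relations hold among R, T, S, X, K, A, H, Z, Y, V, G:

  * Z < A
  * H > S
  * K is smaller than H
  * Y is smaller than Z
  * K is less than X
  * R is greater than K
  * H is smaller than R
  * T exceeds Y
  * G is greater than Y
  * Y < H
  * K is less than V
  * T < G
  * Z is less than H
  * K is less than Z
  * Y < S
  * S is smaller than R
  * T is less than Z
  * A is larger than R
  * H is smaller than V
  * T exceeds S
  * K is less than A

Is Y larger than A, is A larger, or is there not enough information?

A

Y < S and S < T give Y < T.
With T < Z: Y < S < T < Z.
Then Z < H extends the chain to H.
Then H < R extends the chain to R.
With R < A: Y < S < T < Z < H < R < A.
So A is larger.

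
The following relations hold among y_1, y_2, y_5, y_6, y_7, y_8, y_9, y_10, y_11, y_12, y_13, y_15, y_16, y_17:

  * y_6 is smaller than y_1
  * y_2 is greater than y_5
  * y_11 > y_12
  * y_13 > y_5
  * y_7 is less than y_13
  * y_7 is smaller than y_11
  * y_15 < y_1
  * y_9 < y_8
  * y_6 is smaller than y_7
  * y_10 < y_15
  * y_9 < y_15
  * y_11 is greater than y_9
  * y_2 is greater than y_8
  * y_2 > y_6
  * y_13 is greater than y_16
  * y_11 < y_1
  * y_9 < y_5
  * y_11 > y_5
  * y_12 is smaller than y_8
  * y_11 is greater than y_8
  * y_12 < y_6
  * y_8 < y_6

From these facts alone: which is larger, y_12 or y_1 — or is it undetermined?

y_1

y_12 < y_8 and y_8 < y_6 give y_12 < y_6.
Then y_6 < y_7 extends the chain to y_7.
Then y_7 < y_11 extends the chain to y_11.
With y_11 < y_1: y_12 < y_8 < y_6 < y_7 < y_11 < y_1.
So y_1 is larger.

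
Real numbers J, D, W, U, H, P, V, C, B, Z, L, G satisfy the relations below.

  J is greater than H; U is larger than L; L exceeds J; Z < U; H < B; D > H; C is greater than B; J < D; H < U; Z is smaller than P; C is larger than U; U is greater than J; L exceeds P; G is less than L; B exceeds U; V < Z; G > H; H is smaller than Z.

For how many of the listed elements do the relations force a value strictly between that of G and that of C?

Chaining upward from G reaches: L, U, B.
Chaining downward from C reaches: V, H, J, Z, P, L, U, B.
Strictly between G and C are those in both lists: L, U, B — 3 elements.

3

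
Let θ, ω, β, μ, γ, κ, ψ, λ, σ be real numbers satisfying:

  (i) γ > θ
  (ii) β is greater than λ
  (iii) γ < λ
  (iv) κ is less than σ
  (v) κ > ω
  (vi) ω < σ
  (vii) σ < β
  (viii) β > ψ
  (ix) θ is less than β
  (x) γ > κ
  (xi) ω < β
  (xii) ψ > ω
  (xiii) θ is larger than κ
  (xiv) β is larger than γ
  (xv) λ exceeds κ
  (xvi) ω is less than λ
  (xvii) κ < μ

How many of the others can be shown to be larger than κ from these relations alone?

6

The elements the relations force above κ are θ, γ, μ, σ, λ, β — no chain reaches any other.
That is 6.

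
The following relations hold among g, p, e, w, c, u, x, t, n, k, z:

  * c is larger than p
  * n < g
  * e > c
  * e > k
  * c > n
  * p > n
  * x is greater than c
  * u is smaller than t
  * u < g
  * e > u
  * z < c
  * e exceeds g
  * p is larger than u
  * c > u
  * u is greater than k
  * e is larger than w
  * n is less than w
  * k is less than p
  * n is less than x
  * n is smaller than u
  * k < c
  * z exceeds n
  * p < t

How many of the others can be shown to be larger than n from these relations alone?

From n the given relations immediately reach u, p, z, g, w, c, x.
From those, t, e — 9 in total.
Nothing else is reachable above n; 9 in all.

9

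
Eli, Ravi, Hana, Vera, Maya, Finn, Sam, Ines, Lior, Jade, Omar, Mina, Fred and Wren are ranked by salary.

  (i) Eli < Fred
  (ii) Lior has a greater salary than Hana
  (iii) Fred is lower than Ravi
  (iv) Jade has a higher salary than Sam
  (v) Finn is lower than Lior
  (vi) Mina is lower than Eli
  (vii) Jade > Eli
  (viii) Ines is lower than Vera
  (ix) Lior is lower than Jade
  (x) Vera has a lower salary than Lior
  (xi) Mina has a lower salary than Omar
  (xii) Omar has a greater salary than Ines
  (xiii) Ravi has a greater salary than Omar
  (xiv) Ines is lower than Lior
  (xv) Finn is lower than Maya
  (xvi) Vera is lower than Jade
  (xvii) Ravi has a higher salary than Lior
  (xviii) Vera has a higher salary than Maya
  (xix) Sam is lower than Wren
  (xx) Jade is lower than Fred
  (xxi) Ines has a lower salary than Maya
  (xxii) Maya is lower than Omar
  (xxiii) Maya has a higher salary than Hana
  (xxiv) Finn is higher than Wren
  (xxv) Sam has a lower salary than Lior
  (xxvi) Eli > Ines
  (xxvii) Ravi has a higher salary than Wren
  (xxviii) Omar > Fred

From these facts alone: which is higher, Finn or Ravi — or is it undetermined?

Following the relations from Finn: Finn < Maya < Vera < Lior < Jade < Fred < Omar < Ravi.
So Ravi is higher.

Ravi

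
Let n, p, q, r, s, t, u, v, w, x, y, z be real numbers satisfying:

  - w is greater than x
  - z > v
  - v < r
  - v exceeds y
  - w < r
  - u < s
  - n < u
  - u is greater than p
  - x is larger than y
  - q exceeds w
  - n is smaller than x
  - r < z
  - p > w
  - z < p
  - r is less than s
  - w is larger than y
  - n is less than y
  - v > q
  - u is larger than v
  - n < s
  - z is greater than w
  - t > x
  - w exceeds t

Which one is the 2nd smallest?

The consecutive relations fix a unique order: n < y < x < t < w < q < v < r < z < p < u < s.
The 2nd smallest is y.

y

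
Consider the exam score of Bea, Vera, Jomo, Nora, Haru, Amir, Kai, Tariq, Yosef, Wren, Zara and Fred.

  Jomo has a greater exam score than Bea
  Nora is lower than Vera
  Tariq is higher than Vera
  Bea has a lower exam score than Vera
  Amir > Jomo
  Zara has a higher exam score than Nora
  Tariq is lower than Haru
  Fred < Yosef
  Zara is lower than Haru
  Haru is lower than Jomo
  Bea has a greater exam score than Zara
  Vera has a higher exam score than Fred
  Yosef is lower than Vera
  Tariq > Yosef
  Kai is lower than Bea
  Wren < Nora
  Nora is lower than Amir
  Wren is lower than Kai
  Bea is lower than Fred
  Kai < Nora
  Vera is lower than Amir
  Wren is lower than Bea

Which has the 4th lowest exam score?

Piecing the relations together gives one ordering: Wren < Kai < Nora < Zara < Bea < Fred < Yosef < Vera < Tariq < Haru < Jomo < Amir.
Counting 4 from the smallest end gives Zara.

Zara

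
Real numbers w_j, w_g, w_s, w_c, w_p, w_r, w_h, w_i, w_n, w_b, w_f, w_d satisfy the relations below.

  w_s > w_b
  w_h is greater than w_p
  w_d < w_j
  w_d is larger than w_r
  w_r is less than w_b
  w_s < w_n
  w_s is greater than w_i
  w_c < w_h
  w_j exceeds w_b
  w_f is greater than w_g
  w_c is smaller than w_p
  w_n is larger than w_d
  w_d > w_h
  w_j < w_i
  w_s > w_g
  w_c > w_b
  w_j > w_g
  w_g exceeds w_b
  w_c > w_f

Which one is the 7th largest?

Piecing the relations together gives one ordering: w_r < w_b < w_g < w_f < w_c < w_p < w_h < w_d < w_j < w_i < w_s < w_n.
Counting 7 from the largest end gives w_p.

w_p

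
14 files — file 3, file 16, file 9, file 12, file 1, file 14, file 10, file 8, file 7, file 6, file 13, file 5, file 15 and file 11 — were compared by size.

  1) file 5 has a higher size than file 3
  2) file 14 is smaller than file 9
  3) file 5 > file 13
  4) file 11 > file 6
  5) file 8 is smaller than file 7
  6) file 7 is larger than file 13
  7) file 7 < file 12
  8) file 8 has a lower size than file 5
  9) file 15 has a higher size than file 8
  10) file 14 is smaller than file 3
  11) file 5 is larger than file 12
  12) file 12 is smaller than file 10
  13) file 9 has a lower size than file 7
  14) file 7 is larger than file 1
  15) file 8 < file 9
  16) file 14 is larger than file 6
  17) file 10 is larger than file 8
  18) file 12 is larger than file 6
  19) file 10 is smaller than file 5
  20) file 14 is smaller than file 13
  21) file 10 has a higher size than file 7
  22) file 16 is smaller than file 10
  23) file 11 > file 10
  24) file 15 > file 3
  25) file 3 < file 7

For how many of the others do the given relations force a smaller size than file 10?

10

From file 10 the given relations immediately reach file 8, file 16, file 7, file 12.
From those, file 6, file 1, file 9, file 13, file 3 — 9 in total.
From those, file 14 — 10 in total.
No other element is forced below file 10 by the given relations, so the count is 10.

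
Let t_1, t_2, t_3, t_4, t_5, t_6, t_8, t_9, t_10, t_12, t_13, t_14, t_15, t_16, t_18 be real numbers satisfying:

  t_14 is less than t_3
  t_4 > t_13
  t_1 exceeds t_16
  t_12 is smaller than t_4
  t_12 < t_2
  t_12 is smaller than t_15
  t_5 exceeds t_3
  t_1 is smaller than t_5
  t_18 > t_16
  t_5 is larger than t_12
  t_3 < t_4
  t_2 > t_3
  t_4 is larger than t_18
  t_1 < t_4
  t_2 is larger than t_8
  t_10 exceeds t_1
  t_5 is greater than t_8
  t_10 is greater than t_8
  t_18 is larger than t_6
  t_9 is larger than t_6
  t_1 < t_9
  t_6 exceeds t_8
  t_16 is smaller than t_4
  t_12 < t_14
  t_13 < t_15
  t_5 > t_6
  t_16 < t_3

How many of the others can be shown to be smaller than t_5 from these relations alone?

7

Directly below t_5: t_8, t_1, t_12, t_3, t_6.
One step further: t_16, t_14 (7 so far).
No other element is forced below t_5 by the given relations, so the count is 7.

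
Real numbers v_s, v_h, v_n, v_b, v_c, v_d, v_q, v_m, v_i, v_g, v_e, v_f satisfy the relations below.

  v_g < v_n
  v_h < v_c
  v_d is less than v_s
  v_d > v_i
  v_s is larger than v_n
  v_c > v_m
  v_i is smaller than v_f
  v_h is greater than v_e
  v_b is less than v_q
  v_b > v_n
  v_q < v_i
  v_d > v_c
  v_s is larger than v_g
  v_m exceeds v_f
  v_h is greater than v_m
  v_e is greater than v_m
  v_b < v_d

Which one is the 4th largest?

The consecutive relations fix a unique order: v_g < v_n < v_b < v_q < v_i < v_f < v_m < v_e < v_h < v_c < v_d < v_s.
Counting 4 from the largest end gives v_h.

v_h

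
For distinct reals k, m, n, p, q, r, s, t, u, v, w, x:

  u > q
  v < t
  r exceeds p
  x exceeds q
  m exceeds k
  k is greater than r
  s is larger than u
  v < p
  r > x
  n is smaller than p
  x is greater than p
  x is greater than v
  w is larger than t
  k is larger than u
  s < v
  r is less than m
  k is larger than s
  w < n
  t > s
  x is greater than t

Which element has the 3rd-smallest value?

s

Chaining the given pairs: q < u < s < v < t < w < n < p < x < r < k < m.
Counting 3 from the smallest end gives s.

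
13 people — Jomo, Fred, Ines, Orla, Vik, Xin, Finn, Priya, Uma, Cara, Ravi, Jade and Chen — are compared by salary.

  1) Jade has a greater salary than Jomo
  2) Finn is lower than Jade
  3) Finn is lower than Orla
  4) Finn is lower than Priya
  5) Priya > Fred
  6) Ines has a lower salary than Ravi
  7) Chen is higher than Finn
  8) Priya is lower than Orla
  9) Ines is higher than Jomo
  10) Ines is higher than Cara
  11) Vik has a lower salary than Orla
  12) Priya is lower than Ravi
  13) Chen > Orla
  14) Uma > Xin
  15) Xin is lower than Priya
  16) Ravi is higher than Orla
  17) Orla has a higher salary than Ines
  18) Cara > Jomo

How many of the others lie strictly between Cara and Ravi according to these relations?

The relations place Cara below Ravi. An element lies strictly between them when it is forced above Cara and also forced below Ravi.
Above Cara: {Ines, Orla, Chen}. Below Ravi: {Xin, Jomo, Fred, Vik, Finn, Priya, Ines, Orla}.
Intersection: {Ines, Orla} — 2.

2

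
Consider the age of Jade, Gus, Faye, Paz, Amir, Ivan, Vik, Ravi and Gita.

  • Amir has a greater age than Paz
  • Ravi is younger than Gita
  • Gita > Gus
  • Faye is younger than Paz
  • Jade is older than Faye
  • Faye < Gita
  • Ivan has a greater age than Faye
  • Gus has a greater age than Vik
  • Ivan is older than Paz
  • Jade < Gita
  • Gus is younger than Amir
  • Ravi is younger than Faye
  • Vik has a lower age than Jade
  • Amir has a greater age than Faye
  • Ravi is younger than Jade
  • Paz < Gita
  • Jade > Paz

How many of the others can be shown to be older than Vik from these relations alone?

From Vik the given relations immediately reach Gus, Jade.
From those, Amir, Gita — 4 in total.
No other element is forced above Vik by the given relations, so the count is 4.

4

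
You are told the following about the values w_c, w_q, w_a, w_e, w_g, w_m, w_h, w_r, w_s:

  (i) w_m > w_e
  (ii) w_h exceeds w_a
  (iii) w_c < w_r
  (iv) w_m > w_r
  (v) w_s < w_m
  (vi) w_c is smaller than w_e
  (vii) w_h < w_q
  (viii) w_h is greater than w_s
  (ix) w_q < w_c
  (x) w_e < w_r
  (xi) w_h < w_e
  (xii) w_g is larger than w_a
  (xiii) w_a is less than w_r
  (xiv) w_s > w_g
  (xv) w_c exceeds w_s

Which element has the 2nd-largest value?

The consecutive relations fix a unique order: w_a < w_g < w_s < w_h < w_q < w_c < w_e < w_r < w_m.
Counting 2 from the largest end gives w_r.

w_r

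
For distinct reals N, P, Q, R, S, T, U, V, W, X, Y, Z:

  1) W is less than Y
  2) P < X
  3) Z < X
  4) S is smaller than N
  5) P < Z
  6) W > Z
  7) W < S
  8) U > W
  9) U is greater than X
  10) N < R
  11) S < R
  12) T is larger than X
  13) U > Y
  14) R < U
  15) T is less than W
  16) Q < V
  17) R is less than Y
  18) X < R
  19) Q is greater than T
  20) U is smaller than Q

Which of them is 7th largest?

Piecing the relations together gives one ordering: P < Z < X < T < W < S < N < R < Y < U < Q < V.
Counting 7 from the largest end gives S.

S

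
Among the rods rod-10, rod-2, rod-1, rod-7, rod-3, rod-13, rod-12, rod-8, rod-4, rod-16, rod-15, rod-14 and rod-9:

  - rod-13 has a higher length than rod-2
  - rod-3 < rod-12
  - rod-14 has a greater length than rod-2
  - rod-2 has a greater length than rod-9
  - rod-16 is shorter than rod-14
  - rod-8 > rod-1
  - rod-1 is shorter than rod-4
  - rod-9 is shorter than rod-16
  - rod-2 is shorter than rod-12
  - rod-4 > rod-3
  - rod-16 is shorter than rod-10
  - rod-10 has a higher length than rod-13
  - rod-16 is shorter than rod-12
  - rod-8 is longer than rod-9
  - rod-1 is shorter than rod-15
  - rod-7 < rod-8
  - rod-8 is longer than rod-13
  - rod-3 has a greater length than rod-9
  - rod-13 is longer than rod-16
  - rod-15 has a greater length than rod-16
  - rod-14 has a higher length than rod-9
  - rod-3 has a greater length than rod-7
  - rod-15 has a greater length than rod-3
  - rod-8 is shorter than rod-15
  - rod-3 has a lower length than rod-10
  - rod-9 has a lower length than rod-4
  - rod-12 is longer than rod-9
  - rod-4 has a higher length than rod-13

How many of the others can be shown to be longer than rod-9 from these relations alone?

10

From rod-9 the given relations immediately reach rod-16, rod-2, rod-3, rod-12, rod-8, rod-4, rod-14.
From those, rod-13, rod-10, rod-15 — 10 in total.
No other element is forced above rod-9 by the given relations, so the count is 10.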